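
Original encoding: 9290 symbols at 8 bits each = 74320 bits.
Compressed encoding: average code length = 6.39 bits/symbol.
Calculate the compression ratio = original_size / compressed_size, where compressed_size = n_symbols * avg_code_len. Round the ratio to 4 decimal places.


original_size = n_symbols * orig_bits = 9290 * 8 = 74320 bits
compressed_size = n_symbols * avg_code_len = 9290 * 6.39 = 59363.1 bits
ratio = original_size / compressed_size = 74320 / 59363.1 = 1.252

Compression ratio = 1.252


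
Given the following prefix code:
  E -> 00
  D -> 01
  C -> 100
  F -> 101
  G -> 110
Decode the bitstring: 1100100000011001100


Decoding step by step:
Bits 110 -> G
Bits 01 -> D
Bits 00 -> E
Bits 00 -> E
Bits 00 -> E
Bits 110 -> G
Bits 01 -> D
Bits 100 -> C


Decoded message: GDEEEGDC


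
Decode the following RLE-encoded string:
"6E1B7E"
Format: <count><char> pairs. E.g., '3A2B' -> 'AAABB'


Expanding each <count><char> pair:
  6E -> 'EEEEEE'
  1B -> 'B'
  7E -> 'EEEEEEE'

Decoded = EEEEEEBEEEEEEE


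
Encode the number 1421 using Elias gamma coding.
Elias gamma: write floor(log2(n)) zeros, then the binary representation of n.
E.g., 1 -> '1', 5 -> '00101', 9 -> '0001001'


num_bits = floor(log2(1421)) + 1 = 11
leading_zeros = num_bits - 1 = 10
binary(1421) = 10110001101

Elias gamma(1421) = '0000000000' + '10110001101' = 000000000010110001101 (21 bits)


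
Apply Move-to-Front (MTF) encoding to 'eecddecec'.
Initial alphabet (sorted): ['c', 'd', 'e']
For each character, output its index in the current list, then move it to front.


MTF encoding:
'e': index 2 in ['c', 'd', 'e'] -> ['e', 'c', 'd']
'e': index 0 in ['e', 'c', 'd'] -> ['e', 'c', 'd']
'c': index 1 in ['e', 'c', 'd'] -> ['c', 'e', 'd']
'd': index 2 in ['c', 'e', 'd'] -> ['d', 'c', 'e']
'd': index 0 in ['d', 'c', 'e'] -> ['d', 'c', 'e']
'e': index 2 in ['d', 'c', 'e'] -> ['e', 'd', 'c']
'c': index 2 in ['e', 'd', 'c'] -> ['c', 'e', 'd']
'e': index 1 in ['c', 'e', 'd'] -> ['e', 'c', 'd']
'c': index 1 in ['e', 'c', 'd'] -> ['c', 'e', 'd']


Output: [2, 0, 1, 2, 0, 2, 2, 1, 1]


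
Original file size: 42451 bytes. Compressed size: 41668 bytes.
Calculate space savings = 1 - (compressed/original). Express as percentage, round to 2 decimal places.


ratio = compressed/original = 41668/42451 = 0.981555
savings = 1 - ratio = 1 - 0.981555 = 0.018445
as a percentage: 0.018445 * 100 = 1.84%

Space savings = 1 - 41668/42451 = 1.84%


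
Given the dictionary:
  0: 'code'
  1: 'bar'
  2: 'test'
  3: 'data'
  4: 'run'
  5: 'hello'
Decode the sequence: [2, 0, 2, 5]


Look up each index in the dictionary:
  2 -> 'test'
  0 -> 'code'
  2 -> 'test'
  5 -> 'hello'

Decoded: "test code test hello"


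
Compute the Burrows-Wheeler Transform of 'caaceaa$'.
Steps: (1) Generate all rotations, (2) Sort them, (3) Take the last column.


Rotations (sorted):
  0: $caaceaa -> last char: a
  1: a$caacea -> last char: a
  2: aa$caace -> last char: e
  3: aaceaa$c -> last char: c
  4: aceaa$ca -> last char: a
  5: caaceaa$ -> last char: $
  6: ceaa$caa -> last char: a
  7: eaa$caac -> last char: c


BWT = aaeca$ac


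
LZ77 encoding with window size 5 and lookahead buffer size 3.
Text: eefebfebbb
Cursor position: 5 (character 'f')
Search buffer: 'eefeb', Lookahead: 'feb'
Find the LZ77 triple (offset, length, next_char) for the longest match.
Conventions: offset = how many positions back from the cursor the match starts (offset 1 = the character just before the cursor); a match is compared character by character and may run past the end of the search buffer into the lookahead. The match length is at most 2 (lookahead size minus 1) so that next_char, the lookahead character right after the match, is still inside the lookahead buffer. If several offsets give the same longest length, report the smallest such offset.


Try each offset into the search buffer:
  offset=1 (pos 4, char 'b'): match length 0
  offset=2 (pos 3, char 'e'): match length 0
  offset=3 (pos 2, char 'f'): match length 2
  offset=4 (pos 1, char 'e'): match length 0
  offset=5 (pos 0, char 'e'): match length 0
Longest match has length 2 at offset 3.
next_char = character at position 5 + 2 = 7 -> 'b'

Best match: offset=3, length=2 (matching 'fe' starting at position 2)
LZ77 triple: (3, 2, 'b')


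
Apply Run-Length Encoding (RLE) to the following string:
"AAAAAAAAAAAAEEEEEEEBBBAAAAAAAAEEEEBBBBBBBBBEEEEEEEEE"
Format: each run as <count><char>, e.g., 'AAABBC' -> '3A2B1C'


Scanning runs left to right:
  i=0: run of 'A' x 12 -> '12A'
  i=12: run of 'E' x 7 -> '7E'
  i=19: run of 'B' x 3 -> '3B'
  i=22: run of 'A' x 8 -> '8A'
  i=30: run of 'E' x 4 -> '4E'
  i=34: run of 'B' x 9 -> '9B'
  i=43: run of 'E' x 9 -> '9E'

RLE = 12A7E3B8A4E9B9E


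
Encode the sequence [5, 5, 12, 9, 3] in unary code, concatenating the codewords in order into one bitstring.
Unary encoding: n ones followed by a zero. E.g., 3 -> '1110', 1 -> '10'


Encode each number as n ones followed by a terminating 0:
  5 -> 111110 (6 bits)
  5 -> 111110 (6 bits)
  12 -> 1111111111110 (13 bits)
  9 -> 1111111110 (10 bits)
  3 -> 1110 (4 bits)
Total length = 6 + 6 + 13 + 10 + 4 = 39 bits.

Unary([5, 5, 12, 9, 3]) = 111110111110111111111111011111111101110 (39 bits)


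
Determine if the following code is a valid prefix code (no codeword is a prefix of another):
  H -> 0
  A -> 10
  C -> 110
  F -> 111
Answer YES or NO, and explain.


Checking each pair (does one codeword prefix another?):
  H='0' vs A='10': no prefix
  H='0' vs C='110': no prefix
  H='0' vs F='111': no prefix
  A='10' vs H='0': no prefix
  A='10' vs C='110': no prefix
  A='10' vs F='111': no prefix
  C='110' vs H='0': no prefix
  C='110' vs A='10': no prefix
  C='110' vs F='111': no prefix
  F='111' vs H='0': no prefix
  F='111' vs A='10': no prefix
  F='111' vs C='110': no prefix
No violation found over all pairs.

YES -- this is a valid prefix code. No codeword is a prefix of any other codeword.


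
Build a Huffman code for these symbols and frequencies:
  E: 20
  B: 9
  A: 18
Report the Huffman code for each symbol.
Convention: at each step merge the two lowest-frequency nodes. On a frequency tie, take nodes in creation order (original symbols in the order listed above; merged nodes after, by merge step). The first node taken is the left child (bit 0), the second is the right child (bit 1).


Huffman tree construction:
Step 1: Merge B(9) + A(18) = 27
Step 2: Merge E(20) + (B+A)(27) = 47
Read each symbol's code off the tree from the root (left child = 0, right child = 1).

Codes:
  E: 0 (length 1)
  B: 10 (length 2)
  A: 11 (length 2)
Average code length: 74/47 = 1.5745 bits/symbol


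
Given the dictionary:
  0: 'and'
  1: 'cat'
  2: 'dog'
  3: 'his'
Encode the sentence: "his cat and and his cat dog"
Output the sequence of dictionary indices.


Look up each word in the dictionary:
  'his' -> 3
  'cat' -> 1
  'and' -> 0
  'and' -> 0
  'his' -> 3
  'cat' -> 1
  'dog' -> 2

Encoded: [3, 1, 0, 0, 3, 1, 2]


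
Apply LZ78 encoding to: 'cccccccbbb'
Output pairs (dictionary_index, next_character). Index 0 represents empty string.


LZ78 encoding steps:
Dictionary: {0: ''}
Step 1: w='' (idx 0), next='c' -> output (0, 'c'), add 'c' as idx 1
Step 2: w='c' (idx 1), next='c' -> output (1, 'c'), add 'cc' as idx 2
Step 3: w='cc' (idx 2), next='c' -> output (2, 'c'), add 'ccc' as idx 3
Step 4: w='c' (idx 1), next='b' -> output (1, 'b'), add 'cb' as idx 4
Step 5: w='' (idx 0), next='b' -> output (0, 'b'), add 'b' as idx 5
Step 6: w='b' (idx 5), end of input -> output (5, '')


Encoded: [(0, 'c'), (1, 'c'), (2, 'c'), (1, 'b'), (0, 'b'), (5, '')]


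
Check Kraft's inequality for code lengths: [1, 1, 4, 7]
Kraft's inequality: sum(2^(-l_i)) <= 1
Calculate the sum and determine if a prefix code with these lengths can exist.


Sum = 2^(-1) + 2^(-1) + 2^(-4) + 2^(-7)
    = 0.5 + 0.5 + 0.0625 + 0.0078125
    = 137/128 = 1.0703125
Since 1.0703125 > 1, Kraft's inequality is NOT satisfied.
A prefix code with these lengths CANNOT exist.

Kraft sum = 1.0703125. Not satisfied.


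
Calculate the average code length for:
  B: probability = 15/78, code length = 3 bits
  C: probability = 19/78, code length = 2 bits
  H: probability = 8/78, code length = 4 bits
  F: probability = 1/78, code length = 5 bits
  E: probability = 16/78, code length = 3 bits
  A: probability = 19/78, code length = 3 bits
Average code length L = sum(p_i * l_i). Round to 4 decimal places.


Weighted contributions p_i * l_i:
  B: (15/78) * 3 = 45/78
  C: (19/78) * 2 = 38/78
  H: (8/78) * 4 = 32/78
  F: (1/78) * 5 = 5/78
  E: (16/78) * 3 = 48/78
  A: (19/78) * 3 = 57/78
Sum = (45 + 38 + 32 + 5 + 48 + 57)/78 = 225/78

L = 225/78 = 2.8846 bits/symbol


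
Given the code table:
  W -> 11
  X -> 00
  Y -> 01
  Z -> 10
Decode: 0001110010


Decoding:
00 -> X
01 -> Y
11 -> W
00 -> X
10 -> Z


Result: XYWXZ


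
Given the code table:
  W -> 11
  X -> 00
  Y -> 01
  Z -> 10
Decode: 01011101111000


Decoding:
01 -> Y
01 -> Y
11 -> W
01 -> Y
11 -> W
10 -> Z
00 -> X


Result: YYWYWZX


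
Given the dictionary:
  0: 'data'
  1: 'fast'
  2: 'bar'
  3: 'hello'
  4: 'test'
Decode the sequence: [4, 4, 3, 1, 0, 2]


Look up each index in the dictionary:
  4 -> 'test'
  4 -> 'test'
  3 -> 'hello'
  1 -> 'fast'
  0 -> 'data'
  2 -> 'bar'

Decoded: "test test hello fast data bar"


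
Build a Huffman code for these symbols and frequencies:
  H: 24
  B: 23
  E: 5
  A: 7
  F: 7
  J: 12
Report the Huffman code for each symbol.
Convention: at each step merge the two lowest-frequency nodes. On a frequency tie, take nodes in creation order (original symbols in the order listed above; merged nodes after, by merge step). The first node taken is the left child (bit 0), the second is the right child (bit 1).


Huffman tree construction:
Step 1: Merge E(5) + A(7) = 12
Step 2: Merge F(7) + J(12) = 19
Step 3: Merge (E+A)(12) + (F+J)(19) = 31
Step 4: Merge B(23) + H(24) = 47
Step 5: Merge ((E+A)+(F+J))(31) + (B+H)(47) = 78
Read each symbol's code off the tree from the root (left child = 0, right child = 1).

Codes:
  H: 11 (length 2)
  B: 10 (length 2)
  E: 000 (length 3)
  A: 001 (length 3)
  F: 010 (length 3)
  J: 011 (length 3)
Average code length: 187/78 = 2.3974 bits/symbol


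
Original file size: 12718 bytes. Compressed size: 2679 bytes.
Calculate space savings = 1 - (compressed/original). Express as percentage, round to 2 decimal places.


ratio = compressed/original = 2679/12718 = 0.210646
savings = 1 - ratio = 1 - 0.210646 = 0.789354
as a percentage: 0.789354 * 100 = 78.94%

Space savings = 1 - 2679/12718 = 78.94%


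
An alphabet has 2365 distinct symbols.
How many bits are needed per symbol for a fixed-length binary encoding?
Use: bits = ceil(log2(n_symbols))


log2(2365) = 11.2076
Bracket: 2^11 = 2048 < 2365 <= 2^12 = 4096
So ceil(log2(2365)) = 12

bits = ceil(log2(2365)) = ceil(11.2076) = 12 bits


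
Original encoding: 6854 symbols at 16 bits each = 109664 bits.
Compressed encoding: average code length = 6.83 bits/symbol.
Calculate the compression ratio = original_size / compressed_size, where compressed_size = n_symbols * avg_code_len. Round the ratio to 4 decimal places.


original_size = n_symbols * orig_bits = 6854 * 16 = 109664 bits
compressed_size = n_symbols * avg_code_len = 6854 * 6.83 = 46812.82 bits
ratio = original_size / compressed_size = 109664 / 46812.82 = 2.3426

Compression ratio = 2.3426


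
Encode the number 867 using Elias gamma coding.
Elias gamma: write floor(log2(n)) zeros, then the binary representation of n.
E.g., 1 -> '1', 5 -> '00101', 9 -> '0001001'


num_bits = floor(log2(867)) + 1 = 10
leading_zeros = num_bits - 1 = 9
binary(867) = 1101100011

Elias gamma(867) = '000000000' + '1101100011' = 0000000001101100011 (19 bits)


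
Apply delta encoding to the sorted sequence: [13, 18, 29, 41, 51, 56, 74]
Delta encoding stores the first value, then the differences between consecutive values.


First value: 13
Deltas:
  18 - 13 = 5
  29 - 18 = 11
  41 - 29 = 12
  51 - 41 = 10
  56 - 51 = 5
  74 - 56 = 18


Delta encoded: [13, 5, 11, 12, 10, 5, 18]


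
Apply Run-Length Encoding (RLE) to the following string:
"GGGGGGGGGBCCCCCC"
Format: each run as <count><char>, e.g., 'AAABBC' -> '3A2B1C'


Scanning runs left to right:
  i=0: run of 'G' x 9 -> '9G'
  i=9: run of 'B' x 1 -> '1B'
  i=10: run of 'C' x 6 -> '6C'

RLE = 9G1B6C


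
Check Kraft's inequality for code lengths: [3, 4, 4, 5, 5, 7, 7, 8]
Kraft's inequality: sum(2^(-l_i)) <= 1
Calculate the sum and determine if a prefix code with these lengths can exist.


Sum = 2^(-3) + 2^(-4) + 2^(-4) + 2^(-5) + 2^(-5) + 2^(-7) + 2^(-7) + 2^(-8)
    = 0.125 + 0.0625 + 0.0625 + 0.03125 + 0.03125 + 0.0078125 + 0.0078125 + 0.00390625
    = 85/256 = 0.33203125
Since 0.33203125 <= 1, Kraft's inequality IS satisfied.
A prefix code with these lengths CAN exist.

Kraft sum = 0.33203125. Satisfied.


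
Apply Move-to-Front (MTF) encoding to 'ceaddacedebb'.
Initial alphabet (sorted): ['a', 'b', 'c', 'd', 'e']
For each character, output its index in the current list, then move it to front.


MTF encoding:
'c': index 2 in ['a', 'b', 'c', 'd', 'e'] -> ['c', 'a', 'b', 'd', 'e']
'e': index 4 in ['c', 'a', 'b', 'd', 'e'] -> ['e', 'c', 'a', 'b', 'd']
'a': index 2 in ['e', 'c', 'a', 'b', 'd'] -> ['a', 'e', 'c', 'b', 'd']
'd': index 4 in ['a', 'e', 'c', 'b', 'd'] -> ['d', 'a', 'e', 'c', 'b']
'd': index 0 in ['d', 'a', 'e', 'c', 'b'] -> ['d', 'a', 'e', 'c', 'b']
'a': index 1 in ['d', 'a', 'e', 'c', 'b'] -> ['a', 'd', 'e', 'c', 'b']
'c': index 3 in ['a', 'd', 'e', 'c', 'b'] -> ['c', 'a', 'd', 'e', 'b']
'e': index 3 in ['c', 'a', 'd', 'e', 'b'] -> ['e', 'c', 'a', 'd', 'b']
'd': index 3 in ['e', 'c', 'a', 'd', 'b'] -> ['d', 'e', 'c', 'a', 'b']
'e': index 1 in ['d', 'e', 'c', 'a', 'b'] -> ['e', 'd', 'c', 'a', 'b']
'b': index 4 in ['e', 'd', 'c', 'a', 'b'] -> ['b', 'e', 'd', 'c', 'a']
'b': index 0 in ['b', 'e', 'd', 'c', 'a'] -> ['b', 'e', 'd', 'c', 'a']


Output: [2, 4, 2, 4, 0, 1, 3, 3, 3, 1, 4, 0]


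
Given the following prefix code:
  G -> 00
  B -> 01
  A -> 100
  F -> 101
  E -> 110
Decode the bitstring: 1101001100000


Decoding step by step:
Bits 110 -> E
Bits 100 -> A
Bits 110 -> E
Bits 00 -> G
Bits 00 -> G


Decoded message: EAEGG


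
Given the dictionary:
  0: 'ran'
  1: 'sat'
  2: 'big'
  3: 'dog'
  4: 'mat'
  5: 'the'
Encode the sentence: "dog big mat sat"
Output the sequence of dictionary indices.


Look up each word in the dictionary:
  'dog' -> 3
  'big' -> 2
  'mat' -> 4
  'sat' -> 1

Encoded: [3, 2, 4, 1]


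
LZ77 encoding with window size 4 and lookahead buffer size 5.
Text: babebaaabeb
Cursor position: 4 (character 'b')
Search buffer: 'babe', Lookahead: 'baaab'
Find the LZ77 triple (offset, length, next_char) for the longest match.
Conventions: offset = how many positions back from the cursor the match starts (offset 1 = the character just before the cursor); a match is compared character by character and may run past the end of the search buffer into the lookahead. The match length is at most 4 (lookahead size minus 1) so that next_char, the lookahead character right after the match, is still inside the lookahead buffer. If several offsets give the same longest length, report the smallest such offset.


Try each offset into the search buffer:
  offset=1 (pos 3, char 'e'): match length 0
  offset=2 (pos 2, char 'b'): match length 1
  offset=3 (pos 1, char 'a'): match length 0
  offset=4 (pos 0, char 'b'): match length 2
Longest match has length 2 at offset 4.
next_char = character at position 4 + 2 = 6 -> 'a'

Best match: offset=4, length=2 (matching 'ba' starting at position 0)
LZ77 triple: (4, 2, 'a')


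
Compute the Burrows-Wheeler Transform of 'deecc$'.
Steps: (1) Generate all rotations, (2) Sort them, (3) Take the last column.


Rotations (sorted):
  0: $deecc -> last char: c
  1: c$deec -> last char: c
  2: cc$dee -> last char: e
  3: deecc$ -> last char: $
  4: ecc$de -> last char: e
  5: eecc$d -> last char: d


BWT = cce$ed


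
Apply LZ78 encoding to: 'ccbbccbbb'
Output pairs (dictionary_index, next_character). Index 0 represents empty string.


LZ78 encoding steps:
Dictionary: {0: ''}
Step 1: w='' (idx 0), next='c' -> output (0, 'c'), add 'c' as idx 1
Step 2: w='c' (idx 1), next='b' -> output (1, 'b'), add 'cb' as idx 2
Step 3: w='' (idx 0), next='b' -> output (0, 'b'), add 'b' as idx 3
Step 4: w='c' (idx 1), next='c' -> output (1, 'c'), add 'cc' as idx 4
Step 5: w='b' (idx 3), next='b' -> output (3, 'b'), add 'bb' as idx 5
Step 6: w='b' (idx 3), end of input -> output (3, '')


Encoded: [(0, 'c'), (1, 'b'), (0, 'b'), (1, 'c'), (3, 'b'), (3, '')]


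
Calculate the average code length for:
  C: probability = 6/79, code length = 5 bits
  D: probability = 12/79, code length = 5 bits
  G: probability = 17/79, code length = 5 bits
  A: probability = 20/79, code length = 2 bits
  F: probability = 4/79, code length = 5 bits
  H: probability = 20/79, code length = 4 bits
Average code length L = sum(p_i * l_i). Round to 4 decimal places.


Weighted contributions p_i * l_i:
  C: (6/79) * 5 = 30/79
  D: (12/79) * 5 = 60/79
  G: (17/79) * 5 = 85/79
  A: (20/79) * 2 = 40/79
  F: (4/79) * 5 = 20/79
  H: (20/79) * 4 = 80/79
Sum = (30 + 60 + 85 + 40 + 20 + 80)/79 = 315/79

L = 315/79 = 3.9873 bits/symbol


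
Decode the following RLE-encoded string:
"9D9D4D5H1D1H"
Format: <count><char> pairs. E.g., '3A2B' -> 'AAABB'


Expanding each <count><char> pair:
  9D -> 'DDDDDDDDD'
  9D -> 'DDDDDDDDD'
  4D -> 'DDDD'
  5H -> 'HHHHH'
  1D -> 'D'
  1H -> 'H'

Decoded = DDDDDDDDDDDDDDDDDDDDDDHHHHHDH


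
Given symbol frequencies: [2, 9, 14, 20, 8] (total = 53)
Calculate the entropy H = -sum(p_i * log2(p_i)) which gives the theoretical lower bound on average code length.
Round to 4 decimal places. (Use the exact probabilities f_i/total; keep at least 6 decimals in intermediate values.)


Per-symbol terms -p_i * log2(p_i) with p_i = f_i/53:
  p = 2/53 = 0.037736: log2(p) = -4.727920, -p*log2(p) = 0.178412
  p = 9/53 = 0.169811: log2(p) = -2.557995, -p*log2(p) = 0.434377
  p = 14/53 = 0.264151: log2(p) = -1.920566, -p*log2(p) = 0.507319
  p = 20/53 = 0.377358: log2(p) = -1.405992, -p*log2(p) = 0.530563
  p = 8/53 = 0.150943: log2(p) = -2.727920, -p*log2(p) = 0.411762
H = 0.178412 + 0.434377 + 0.507319 + 0.530563 + 0.411762 = 2.062433

H = 2.0624 bits/symbol


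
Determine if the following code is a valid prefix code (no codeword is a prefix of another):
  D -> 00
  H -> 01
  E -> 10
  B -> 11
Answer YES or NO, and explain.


Checking each pair (does one codeword prefix another?):
  D='00' vs H='01': no prefix
  D='00' vs E='10': no prefix
  D='00' vs B='11': no prefix
  H='01' vs D='00': no prefix
  H='01' vs E='10': no prefix
  H='01' vs B='11': no prefix
  E='10' vs D='00': no prefix
  E='10' vs H='01': no prefix
  E='10' vs B='11': no prefix
  B='11' vs D='00': no prefix
  B='11' vs H='01': no prefix
  B='11' vs E='10': no prefix
No violation found over all pairs.

YES -- this is a valid prefix code. No codeword is a prefix of any other codeword.


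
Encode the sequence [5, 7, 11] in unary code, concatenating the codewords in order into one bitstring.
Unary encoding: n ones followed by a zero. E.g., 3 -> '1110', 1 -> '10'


Encode each number as n ones followed by a terminating 0:
  5 -> 111110 (6 bits)
  7 -> 11111110 (8 bits)
  11 -> 111111111110 (12 bits)
Total length = 6 + 8 + 12 = 26 bits.

Unary([5, 7, 11]) = 11111011111110111111111110 (26 bits)


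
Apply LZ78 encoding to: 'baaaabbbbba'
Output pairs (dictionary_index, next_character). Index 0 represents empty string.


LZ78 encoding steps:
Dictionary: {0: ''}
Step 1: w='' (idx 0), next='b' -> output (0, 'b'), add 'b' as idx 1
Step 2: w='' (idx 0), next='a' -> output (0, 'a'), add 'a' as idx 2
Step 3: w='a' (idx 2), next='a' -> output (2, 'a'), add 'aa' as idx 3
Step 4: w='a' (idx 2), next='b' -> output (2, 'b'), add 'ab' as idx 4
Step 5: w='b' (idx 1), next='b' -> output (1, 'b'), add 'bb' as idx 5
Step 6: w='bb' (idx 5), next='a' -> output (5, 'a'), add 'bba' as idx 6


Encoded: [(0, 'b'), (0, 'a'), (2, 'a'), (2, 'b'), (1, 'b'), (5, 'a')]


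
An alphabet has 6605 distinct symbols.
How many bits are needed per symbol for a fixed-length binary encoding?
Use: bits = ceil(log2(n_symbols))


log2(6605) = 12.6893
Bracket: 2^12 = 4096 < 6605 <= 2^13 = 8192
So ceil(log2(6605)) = 13

bits = ceil(log2(6605)) = ceil(12.6893) = 13 bits


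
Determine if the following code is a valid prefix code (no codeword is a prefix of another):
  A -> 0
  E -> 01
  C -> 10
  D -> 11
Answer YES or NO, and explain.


Checking each pair (does one codeword prefix another?):
  A='0' vs E='01': prefix -- VIOLATION

NO -- this is NOT a valid prefix code. A (0) is a prefix of E (01).


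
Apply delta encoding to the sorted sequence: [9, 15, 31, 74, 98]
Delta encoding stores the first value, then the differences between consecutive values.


First value: 9
Deltas:
  15 - 9 = 6
  31 - 15 = 16
  74 - 31 = 43
  98 - 74 = 24


Delta encoded: [9, 6, 16, 43, 24]


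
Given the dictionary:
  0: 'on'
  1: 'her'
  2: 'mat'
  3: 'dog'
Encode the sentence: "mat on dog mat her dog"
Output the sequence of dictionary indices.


Look up each word in the dictionary:
  'mat' -> 2
  'on' -> 0
  'dog' -> 3
  'mat' -> 2
  'her' -> 1
  'dog' -> 3

Encoded: [2, 0, 3, 2, 1, 3]


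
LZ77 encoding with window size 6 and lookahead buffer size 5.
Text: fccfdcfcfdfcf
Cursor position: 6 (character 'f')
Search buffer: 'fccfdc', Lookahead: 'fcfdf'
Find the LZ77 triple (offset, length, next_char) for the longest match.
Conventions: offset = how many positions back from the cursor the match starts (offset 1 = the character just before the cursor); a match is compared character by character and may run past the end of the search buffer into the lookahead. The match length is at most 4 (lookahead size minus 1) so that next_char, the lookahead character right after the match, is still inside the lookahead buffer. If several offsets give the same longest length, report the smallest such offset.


Try each offset into the search buffer:
  offset=1 (pos 5, char 'c'): match length 0
  offset=2 (pos 4, char 'd'): match length 0
  offset=3 (pos 3, char 'f'): match length 1
  offset=4 (pos 2, char 'c'): match length 0
  offset=5 (pos 1, char 'c'): match length 0
  offset=6 (pos 0, char 'f'): match length 2
Longest match has length 2 at offset 6.
next_char = character at position 6 + 2 = 8 -> 'f'

Best match: offset=6, length=2 (matching 'fc' starting at position 0)
LZ77 triple: (6, 2, 'f')


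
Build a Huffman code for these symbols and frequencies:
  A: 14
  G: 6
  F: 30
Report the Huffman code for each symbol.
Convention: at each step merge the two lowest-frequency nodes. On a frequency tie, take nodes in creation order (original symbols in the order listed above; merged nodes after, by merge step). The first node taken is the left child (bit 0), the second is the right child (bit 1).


Huffman tree construction:
Step 1: Merge G(6) + A(14) = 20
Step 2: Merge (G+A)(20) + F(30) = 50
Read each symbol's code off the tree from the root (left child = 0, right child = 1).

Codes:
  A: 01 (length 2)
  G: 00 (length 2)
  F: 1 (length 1)
Average code length: 70/50 = 1.4000 bits/symbol


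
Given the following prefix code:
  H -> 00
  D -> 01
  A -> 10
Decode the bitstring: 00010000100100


Decoding step by step:
Bits 00 -> H
Bits 01 -> D
Bits 00 -> H
Bits 00 -> H
Bits 10 -> A
Bits 01 -> D
Bits 00 -> H


Decoded message: HDHHADH


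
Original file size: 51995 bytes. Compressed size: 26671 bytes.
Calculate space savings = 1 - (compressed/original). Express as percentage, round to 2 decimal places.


ratio = compressed/original = 26671/51995 = 0.512953
savings = 1 - ratio = 1 - 0.512953 = 0.487047
as a percentage: 0.487047 * 100 = 48.7%

Space savings = 1 - 26671/51995 = 48.7%


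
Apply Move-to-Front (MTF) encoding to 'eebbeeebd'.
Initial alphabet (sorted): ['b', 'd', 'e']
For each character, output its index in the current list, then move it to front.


MTF encoding:
'e': index 2 in ['b', 'd', 'e'] -> ['e', 'b', 'd']
'e': index 0 in ['e', 'b', 'd'] -> ['e', 'b', 'd']
'b': index 1 in ['e', 'b', 'd'] -> ['b', 'e', 'd']
'b': index 0 in ['b', 'e', 'd'] -> ['b', 'e', 'd']
'e': index 1 in ['b', 'e', 'd'] -> ['e', 'b', 'd']
'e': index 0 in ['e', 'b', 'd'] -> ['e', 'b', 'd']
'e': index 0 in ['e', 'b', 'd'] -> ['e', 'b', 'd']
'b': index 1 in ['e', 'b', 'd'] -> ['b', 'e', 'd']
'd': index 2 in ['b', 'e', 'd'] -> ['d', 'b', 'e']


Output: [2, 0, 1, 0, 1, 0, 0, 1, 2]


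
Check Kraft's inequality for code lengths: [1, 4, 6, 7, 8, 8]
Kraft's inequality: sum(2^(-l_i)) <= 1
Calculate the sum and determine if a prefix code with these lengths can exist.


Sum = 2^(-1) + 2^(-4) + 2^(-6) + 2^(-7) + 2^(-8) + 2^(-8)
    = 0.5 + 0.0625 + 0.015625 + 0.0078125 + 0.00390625 + 0.00390625
    = 152/256 = 0.59375
Since 0.59375 <= 1, Kraft's inequality IS satisfied.
A prefix code with these lengths CAN exist.

Kraft sum = 0.59375. Satisfied.


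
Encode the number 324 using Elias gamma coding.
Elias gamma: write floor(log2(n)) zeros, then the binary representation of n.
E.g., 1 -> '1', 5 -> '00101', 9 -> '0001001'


num_bits = floor(log2(324)) + 1 = 9
leading_zeros = num_bits - 1 = 8
binary(324) = 101000100

Elias gamma(324) = '00000000' + '101000100' = 00000000101000100 (17 bits)


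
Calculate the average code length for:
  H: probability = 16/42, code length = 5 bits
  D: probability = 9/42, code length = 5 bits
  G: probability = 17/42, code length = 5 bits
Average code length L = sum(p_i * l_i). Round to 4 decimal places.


Weighted contributions p_i * l_i:
  H: (16/42) * 5 = 80/42
  D: (9/42) * 5 = 45/42
  G: (17/42) * 5 = 85/42
Sum = (80 + 45 + 85)/42 = 210/42

L = 210/42 = 5.0000 bits/symbol


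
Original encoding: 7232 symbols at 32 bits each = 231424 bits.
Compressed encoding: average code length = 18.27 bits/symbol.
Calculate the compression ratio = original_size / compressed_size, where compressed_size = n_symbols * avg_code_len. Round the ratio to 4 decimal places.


original_size = n_symbols * orig_bits = 7232 * 32 = 231424 bits
compressed_size = n_symbols * avg_code_len = 7232 * 18.27 = 132128.64 bits
ratio = original_size / compressed_size = 231424 / 132128.64 = 1.7515

Compression ratio = 1.7515


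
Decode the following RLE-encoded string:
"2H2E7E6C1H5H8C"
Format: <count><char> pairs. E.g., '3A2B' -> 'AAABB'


Expanding each <count><char> pair:
  2H -> 'HH'
  2E -> 'EE'
  7E -> 'EEEEEEE'
  6C -> 'CCCCCC'
  1H -> 'H'
  5H -> 'HHHHH'
  8C -> 'CCCCCCCC'

Decoded = HHEEEEEEEEECCCCCCHHHHHHCCCCCCCC


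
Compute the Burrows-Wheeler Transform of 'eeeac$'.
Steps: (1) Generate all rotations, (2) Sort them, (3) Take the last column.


Rotations (sorted):
  0: $eeeac -> last char: c
  1: ac$eee -> last char: e
  2: c$eeea -> last char: a
  3: eac$ee -> last char: e
  4: eeac$e -> last char: e
  5: eeeac$ -> last char: $


BWT = ceaee$


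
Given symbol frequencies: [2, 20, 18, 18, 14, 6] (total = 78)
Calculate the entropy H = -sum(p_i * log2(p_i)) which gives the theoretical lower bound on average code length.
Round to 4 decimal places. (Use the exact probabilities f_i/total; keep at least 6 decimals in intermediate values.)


Per-symbol terms -p_i * log2(p_i) with p_i = f_i/78:
  p = 2/78 = 0.025641: log2(p) = -5.285402, -p*log2(p) = 0.135523
  p = 20/78 = 0.256410: log2(p) = -1.963474, -p*log2(p) = 0.503455
  p = 18/78 = 0.230769: log2(p) = -2.115477, -p*log2(p) = 0.488187
  p = 18/78 = 0.230769: log2(p) = -2.115477, -p*log2(p) = 0.488187
  p = 14/78 = 0.179487: log2(p) = -2.478047, -p*log2(p) = 0.444778
  p = 6/78 = 0.076923: log2(p) = -3.700440, -p*log2(p) = 0.284649
H = 0.135523 + 0.503455 + 0.488187 + 0.488187 + 0.444778 + 0.284649 = 2.344779

H = 2.3448 bits/symbol


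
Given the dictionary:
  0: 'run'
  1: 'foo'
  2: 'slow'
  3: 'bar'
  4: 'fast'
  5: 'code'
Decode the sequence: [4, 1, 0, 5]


Look up each index in the dictionary:
  4 -> 'fast'
  1 -> 'foo'
  0 -> 'run'
  5 -> 'code'

Decoded: "fast foo run code"


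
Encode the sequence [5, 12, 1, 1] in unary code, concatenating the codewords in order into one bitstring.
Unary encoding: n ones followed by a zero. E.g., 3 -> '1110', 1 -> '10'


Encode each number as n ones followed by a terminating 0:
  5 -> 111110 (6 bits)
  12 -> 1111111111110 (13 bits)
  1 -> 10 (2 bits)
  1 -> 10 (2 bits)
Total length = 6 + 13 + 2 + 2 = 23 bits.

Unary([5, 12, 1, 1]) = 11111011111111111101010 (23 bits)


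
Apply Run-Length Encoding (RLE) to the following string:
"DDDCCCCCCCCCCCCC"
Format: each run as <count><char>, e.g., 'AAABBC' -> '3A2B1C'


Scanning runs left to right:
  i=0: run of 'D' x 3 -> '3D'
  i=3: run of 'C' x 13 -> '13C'

RLE = 3D13C


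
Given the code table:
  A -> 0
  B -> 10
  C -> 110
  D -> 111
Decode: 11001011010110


Decoding:
110 -> C
0 -> A
10 -> B
110 -> C
10 -> B
110 -> C


Result: CABCBC


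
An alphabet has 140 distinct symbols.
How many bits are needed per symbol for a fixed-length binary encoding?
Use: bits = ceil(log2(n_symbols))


log2(140) = 7.1293
Bracket: 2^7 = 128 < 140 <= 2^8 = 256
So ceil(log2(140)) = 8

bits = ceil(log2(140)) = ceil(7.1293) = 8 bits


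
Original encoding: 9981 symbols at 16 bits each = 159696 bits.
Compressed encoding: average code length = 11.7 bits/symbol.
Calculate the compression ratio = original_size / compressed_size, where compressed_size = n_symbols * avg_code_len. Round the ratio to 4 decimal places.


original_size = n_symbols * orig_bits = 9981 * 16 = 159696 bits
compressed_size = n_symbols * avg_code_len = 9981 * 11.7 = 116777.7 bits
ratio = original_size / compressed_size = 159696 / 116777.7 = 1.3675

Compression ratio = 1.3675


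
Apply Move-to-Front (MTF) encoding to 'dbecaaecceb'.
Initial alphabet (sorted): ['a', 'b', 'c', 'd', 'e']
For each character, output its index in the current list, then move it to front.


MTF encoding:
'd': index 3 in ['a', 'b', 'c', 'd', 'e'] -> ['d', 'a', 'b', 'c', 'e']
'b': index 2 in ['d', 'a', 'b', 'c', 'e'] -> ['b', 'd', 'a', 'c', 'e']
'e': index 4 in ['b', 'd', 'a', 'c', 'e'] -> ['e', 'b', 'd', 'a', 'c']
'c': index 4 in ['e', 'b', 'd', 'a', 'c'] -> ['c', 'e', 'b', 'd', 'a']
'a': index 4 in ['c', 'e', 'b', 'd', 'a'] -> ['a', 'c', 'e', 'b', 'd']
'a': index 0 in ['a', 'c', 'e', 'b', 'd'] -> ['a', 'c', 'e', 'b', 'd']
'e': index 2 in ['a', 'c', 'e', 'b', 'd'] -> ['e', 'a', 'c', 'b', 'd']
'c': index 2 in ['e', 'a', 'c', 'b', 'd'] -> ['c', 'e', 'a', 'b', 'd']
'c': index 0 in ['c', 'e', 'a', 'b', 'd'] -> ['c', 'e', 'a', 'b', 'd']
'e': index 1 in ['c', 'e', 'a', 'b', 'd'] -> ['e', 'c', 'a', 'b', 'd']
'b': index 3 in ['e', 'c', 'a', 'b', 'd'] -> ['b', 'e', 'c', 'a', 'd']


Output: [3, 2, 4, 4, 4, 0, 2, 2, 0, 1, 3]


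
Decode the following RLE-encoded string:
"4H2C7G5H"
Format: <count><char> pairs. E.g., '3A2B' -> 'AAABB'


Expanding each <count><char> pair:
  4H -> 'HHHH'
  2C -> 'CC'
  7G -> 'GGGGGGG'
  5H -> 'HHHHH'

Decoded = HHHHCCGGGGGGGHHHHH


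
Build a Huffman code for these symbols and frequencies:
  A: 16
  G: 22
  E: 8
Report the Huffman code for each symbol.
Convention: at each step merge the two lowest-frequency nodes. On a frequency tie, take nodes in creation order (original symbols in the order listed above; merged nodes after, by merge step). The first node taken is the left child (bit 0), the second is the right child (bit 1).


Huffman tree construction:
Step 1: Merge E(8) + A(16) = 24
Step 2: Merge G(22) + (E+A)(24) = 46
Read each symbol's code off the tree from the root (left child = 0, right child = 1).

Codes:
  A: 11 (length 2)
  G: 0 (length 1)
  E: 10 (length 2)
Average code length: 70/46 = 1.5217 bits/symbol


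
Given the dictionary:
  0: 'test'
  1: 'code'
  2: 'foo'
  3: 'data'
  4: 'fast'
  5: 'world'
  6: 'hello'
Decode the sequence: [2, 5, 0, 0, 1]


Look up each index in the dictionary:
  2 -> 'foo'
  5 -> 'world'
  0 -> 'test'
  0 -> 'test'
  1 -> 'code'

Decoded: "foo world test test code"


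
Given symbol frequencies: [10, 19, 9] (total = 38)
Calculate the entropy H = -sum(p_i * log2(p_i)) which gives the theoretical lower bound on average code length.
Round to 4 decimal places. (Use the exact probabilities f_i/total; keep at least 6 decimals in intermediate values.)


Per-symbol terms -p_i * log2(p_i) with p_i = f_i/38:
  p = 10/38 = 0.263158: log2(p) = -1.925999, -p*log2(p) = 0.506842
  p = 19/38 = 0.500000: log2(p) = -1.000000, -p*log2(p) = 0.500000
  p = 9/38 = 0.236842: log2(p) = -2.078003, -p*log2(p) = 0.492158
H = 0.506842 + 0.500000 + 0.492158 = 1.499000

H = 1.499 bits/symbol


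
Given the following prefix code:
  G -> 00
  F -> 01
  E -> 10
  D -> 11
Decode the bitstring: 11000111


Decoding step by step:
Bits 11 -> D
Bits 00 -> G
Bits 01 -> F
Bits 11 -> D


Decoded message: DGFD


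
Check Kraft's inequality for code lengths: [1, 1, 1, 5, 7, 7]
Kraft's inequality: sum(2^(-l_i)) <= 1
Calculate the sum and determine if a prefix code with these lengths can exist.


Sum = 2^(-1) + 2^(-1) + 2^(-1) + 2^(-5) + 2^(-7) + 2^(-7)
    = 0.5 + 0.5 + 0.5 + 0.03125 + 0.0078125 + 0.0078125
    = 198/128 = 1.546875
Since 1.546875 > 1, Kraft's inequality is NOT satisfied.
A prefix code with these lengths CANNOT exist.

Kraft sum = 1.546875. Not satisfied.


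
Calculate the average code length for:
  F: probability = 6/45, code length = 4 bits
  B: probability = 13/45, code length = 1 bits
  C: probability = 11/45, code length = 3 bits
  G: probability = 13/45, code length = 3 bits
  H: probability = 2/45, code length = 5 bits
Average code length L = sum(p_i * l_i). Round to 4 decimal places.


Weighted contributions p_i * l_i:
  F: (6/45) * 4 = 24/45
  B: (13/45) * 1 = 13/45
  C: (11/45) * 3 = 33/45
  G: (13/45) * 3 = 39/45
  H: (2/45) * 5 = 10/45
Sum = (24 + 13 + 33 + 39 + 10)/45 = 119/45

L = 119/45 = 2.6444 bits/symbol


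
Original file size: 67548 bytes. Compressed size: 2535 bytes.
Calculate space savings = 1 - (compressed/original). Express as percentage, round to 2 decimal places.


ratio = compressed/original = 2535/67548 = 0.037529
savings = 1 - ratio = 1 - 0.037529 = 0.962471
as a percentage: 0.962471 * 100 = 96.25%

Space savings = 1 - 2535/67548 = 96.25%


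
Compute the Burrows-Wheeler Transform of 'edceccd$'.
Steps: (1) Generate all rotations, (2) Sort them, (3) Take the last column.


Rotations (sorted):
  0: $edceccd -> last char: d
  1: ccd$edce -> last char: e
  2: cd$edcec -> last char: c
  3: ceccd$ed -> last char: d
  4: d$edcecc -> last char: c
  5: dceccd$e -> last char: e
  6: eccd$edc -> last char: c
  7: edceccd$ -> last char: $


BWT = decdcec$


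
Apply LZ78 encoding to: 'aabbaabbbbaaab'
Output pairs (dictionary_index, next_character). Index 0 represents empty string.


LZ78 encoding steps:
Dictionary: {0: ''}
Step 1: w='' (idx 0), next='a' -> output (0, 'a'), add 'a' as idx 1
Step 2: w='a' (idx 1), next='b' -> output (1, 'b'), add 'ab' as idx 2
Step 3: w='' (idx 0), next='b' -> output (0, 'b'), add 'b' as idx 3
Step 4: w='a' (idx 1), next='a' -> output (1, 'a'), add 'aa' as idx 4
Step 5: w='b' (idx 3), next='b' -> output (3, 'b'), add 'bb' as idx 5
Step 6: w='bb' (idx 5), next='a' -> output (5, 'a'), add 'bba' as idx 6
Step 7: w='aa' (idx 4), next='b' -> output (4, 'b'), add 'aab' as idx 7


Encoded: [(0, 'a'), (1, 'b'), (0, 'b'), (1, 'a'), (3, 'b'), (5, 'a'), (4, 'b')]


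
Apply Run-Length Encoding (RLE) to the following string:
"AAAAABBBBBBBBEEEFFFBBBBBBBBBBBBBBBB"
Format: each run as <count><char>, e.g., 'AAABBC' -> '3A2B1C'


Scanning runs left to right:
  i=0: run of 'A' x 5 -> '5A'
  i=5: run of 'B' x 8 -> '8B'
  i=13: run of 'E' x 3 -> '3E'
  i=16: run of 'F' x 3 -> '3F'
  i=19: run of 'B' x 16 -> '16B'

RLE = 5A8B3E3F16B


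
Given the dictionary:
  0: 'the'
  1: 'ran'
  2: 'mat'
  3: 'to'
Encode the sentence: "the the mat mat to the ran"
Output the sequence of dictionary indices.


Look up each word in the dictionary:
  'the' -> 0
  'the' -> 0
  'mat' -> 2
  'mat' -> 2
  'to' -> 3
  'the' -> 0
  'ran' -> 1

Encoded: [0, 0, 2, 2, 3, 0, 1]


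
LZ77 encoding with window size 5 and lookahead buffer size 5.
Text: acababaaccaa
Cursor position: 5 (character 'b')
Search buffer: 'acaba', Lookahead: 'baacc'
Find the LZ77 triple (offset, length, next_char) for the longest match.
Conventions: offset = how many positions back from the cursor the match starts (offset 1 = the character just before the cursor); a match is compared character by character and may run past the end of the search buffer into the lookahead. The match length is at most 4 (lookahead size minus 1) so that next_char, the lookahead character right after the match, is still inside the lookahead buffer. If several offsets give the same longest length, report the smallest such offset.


Try each offset into the search buffer:
  offset=1 (pos 4, char 'a'): match length 0
  offset=2 (pos 3, char 'b'): match length 2
  offset=3 (pos 2, char 'a'): match length 0
  offset=4 (pos 1, char 'c'): match length 0
  offset=5 (pos 0, char 'a'): match length 0
Longest match has length 2 at offset 2.
next_char = character at position 5 + 2 = 7 -> 'a'

Best match: offset=2, length=2 (matching 'ba' starting at position 3)
LZ77 triple: (2, 2, 'a')


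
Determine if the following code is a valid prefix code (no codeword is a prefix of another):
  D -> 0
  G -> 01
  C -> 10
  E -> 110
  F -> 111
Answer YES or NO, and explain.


Checking each pair (does one codeword prefix another?):
  D='0' vs G='01': prefix -- VIOLATION

NO -- this is NOT a valid prefix code. D (0) is a prefix of G (01).


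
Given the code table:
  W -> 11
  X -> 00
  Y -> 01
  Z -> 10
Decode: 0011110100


Decoding:
00 -> X
11 -> W
11 -> W
01 -> Y
00 -> X


Result: XWWYX


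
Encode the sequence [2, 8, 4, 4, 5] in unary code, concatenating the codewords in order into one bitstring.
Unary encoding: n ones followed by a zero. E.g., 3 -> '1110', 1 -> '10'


Encode each number as n ones followed by a terminating 0:
  2 -> 110 (3 bits)
  8 -> 111111110 (9 bits)
  4 -> 11110 (5 bits)
  4 -> 11110 (5 bits)
  5 -> 111110 (6 bits)
Total length = 3 + 9 + 5 + 5 + 6 = 28 bits.

Unary([2, 8, 4, 4, 5]) = 1101111111101111011110111110 (28 bits)


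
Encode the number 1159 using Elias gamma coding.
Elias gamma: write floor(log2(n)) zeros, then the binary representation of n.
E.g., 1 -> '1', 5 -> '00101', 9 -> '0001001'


num_bits = floor(log2(1159)) + 1 = 11
leading_zeros = num_bits - 1 = 10
binary(1159) = 10010000111

Elias gamma(1159) = '0000000000' + '10010000111' = 000000000010010000111 (21 bits)


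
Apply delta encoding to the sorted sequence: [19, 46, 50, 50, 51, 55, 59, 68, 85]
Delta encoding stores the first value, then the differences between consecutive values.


First value: 19
Deltas:
  46 - 19 = 27
  50 - 46 = 4
  50 - 50 = 0
  51 - 50 = 1
  55 - 51 = 4
  59 - 55 = 4
  68 - 59 = 9
  85 - 68 = 17


Delta encoded: [19, 27, 4, 0, 1, 4, 4, 9, 17]


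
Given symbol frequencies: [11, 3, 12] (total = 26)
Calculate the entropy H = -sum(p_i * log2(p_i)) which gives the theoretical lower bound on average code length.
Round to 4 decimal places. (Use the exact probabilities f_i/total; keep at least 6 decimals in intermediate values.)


Per-symbol terms -p_i * log2(p_i) with p_i = f_i/26:
  p = 11/26 = 0.423077: log2(p) = -1.241008, -p*log2(p) = 0.525042
  p = 3/26 = 0.115385: log2(p) = -3.115477, -p*log2(p) = 0.359478
  p = 12/26 = 0.461538: log2(p) = -1.115477, -p*log2(p) = 0.514836
H = 0.525042 + 0.359478 + 0.514836 = 1.399356

H = 1.3994 bits/symbol


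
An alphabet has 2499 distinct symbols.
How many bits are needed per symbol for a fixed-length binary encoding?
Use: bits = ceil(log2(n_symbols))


log2(2499) = 11.2871
Bracket: 2^11 = 2048 < 2499 <= 2^12 = 4096
So ceil(log2(2499)) = 12

bits = ceil(log2(2499)) = ceil(11.2871) = 12 bits


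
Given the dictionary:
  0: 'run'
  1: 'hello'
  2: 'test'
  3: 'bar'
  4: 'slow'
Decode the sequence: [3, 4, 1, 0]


Look up each index in the dictionary:
  3 -> 'bar'
  4 -> 'slow'
  1 -> 'hello'
  0 -> 'run'

Decoded: "bar slow hello run"
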